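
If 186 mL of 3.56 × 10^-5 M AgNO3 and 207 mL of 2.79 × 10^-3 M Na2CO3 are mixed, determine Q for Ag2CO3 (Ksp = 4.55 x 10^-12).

Q = 4.17e-13

Total volume = 186 + 207 = 393 mL.
[Ag^+] = 3.56 × 10^-5 × (186/393) = 1.685 × 10^-5 M
[CO3^2-] = 2.79 × 10^-3 × (207/393) = 1.470 × 10^-3 M
Ag2CO3(s) ⇌ 2 Ag^+ + CO3^2-, so Q = [Ag^+]^2[CO3^2-]
Q = (1.685 × 10^-5)^2(1.470 x 10^-3) = 4.17 × 10^-13
Q < Ksp, so no precipitate of Ag2CO3 forms.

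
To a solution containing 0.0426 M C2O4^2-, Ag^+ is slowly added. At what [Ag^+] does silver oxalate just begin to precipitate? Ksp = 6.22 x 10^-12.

Ag2C2O4(s) ⇌ 2 Ag^+(aq) + C2O4^2-(aq)
Ksp = [Ag^+]^2[C2O4^2-]
Precipitation begins when Q = Ksp. With [C2O4^2-] = 0.0426 M:
6.22 x 10^-12 = (0.0426) × [Ag^+]^2
[Ag^+] = (6.22 x 10^-12 / 4.26 × 10^-2)^(1/2) = 1.21 x 10^-5 M

1.21 × 10^-5 M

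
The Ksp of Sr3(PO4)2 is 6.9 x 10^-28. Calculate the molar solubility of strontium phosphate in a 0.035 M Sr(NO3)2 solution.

s = 2.0 × 10^-12 M

Sr3(PO4)2(s) ⇌ 3 Sr^2+(aq) + 2 PO4^3-(aq)
Ksp = [Sr^2+]^3[PO4^3-]^2
Let s be the molar solubility in this solution. [Sr^2+] = 0.035 + 3s ≈ 0.035, [PO4^3-] = 2s (common-ion effect: Sr^2+ is already 0.035 M).
Ksp ≈ (0.035)^3 × (2s)^2
s = 2.0 x 10^-12 M
Check: 3s = 6.0 × 10^-12 ≪ 0.035, so the approximation is valid.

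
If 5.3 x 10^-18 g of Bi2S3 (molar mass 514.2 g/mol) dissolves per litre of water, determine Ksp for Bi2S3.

1.3 × 10^-98

Molar solubility s = (5.3 x 10^-18 g/L) / (514.2 g/mol) = 1.03 x 10^-20 M.
Bi2S3(s) <=> 2 Bi^3+(aq) + 3 S^2-(aq)
For each mole of Bi2S3 that dissolves: [Bi^3+] = 2s, [S^2-] = 3s.
Ksp = [Bi^3+]^2[S^2-]^3
Substituting: Ksp = (2s)^2(3s)^3 = 108s^5
Ksp = 108 × (1.03 x 10^-20)^5 = 1.3 x 10^-98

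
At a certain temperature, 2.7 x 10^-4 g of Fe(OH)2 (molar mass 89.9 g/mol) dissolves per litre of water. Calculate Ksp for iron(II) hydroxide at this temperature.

1.1e-16

Molar solubility s = (2.7 × 10^-4 g/L) / (89.9 g/mol) = 3.00 × 10^-6 M.
Fe(OH)2(s) ⇌ Fe^2+ + 2 OH^-
Let s = molar solubility. Then [Fe^2+] = s and [OH^-] = 2s.
Ksp = [Fe^2+][OH^-]^2
Substituting: Ksp = s(2s)^2 = 4s^3
With s = 3.00 × 10^-6: Ksp = 1.1 x 10^-16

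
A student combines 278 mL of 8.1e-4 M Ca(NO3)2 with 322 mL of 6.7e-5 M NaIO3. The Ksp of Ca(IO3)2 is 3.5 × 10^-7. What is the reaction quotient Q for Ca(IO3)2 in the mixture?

Total volume = 278 + 322 = 600 mL.
[Ca^2+] = 8.1 × 10^-4 × (278/600) = 3.75 × 10^-4 M
[IO3^-] = 6.7 × 10^-5 × (322/600) = 3.60 × 10^-5 M
Ca(IO3)2(s) ⇌ Ca^2+ + 2 IO3^-, so Q = [Ca^2+][IO3^-]^2
Q = (3.75 x 10^-4)(3.60 × 10^-5)^2 = 4.9 × 10^-13
Q < Ksp, so no precipitate of Ca(IO3)2 forms.

Q = 4.9 × 10^-13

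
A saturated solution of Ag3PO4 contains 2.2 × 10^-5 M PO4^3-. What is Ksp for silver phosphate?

Ag3PO4(s) <=> 3 Ag^+ + PO4^3-
Stoichiometry gives [Ag^+] = (3/1)[PO4^3-] = 6.60 × 10^-5 M.
Ksp = [Ag^+]^3[PO4^3-]
Ksp = (6.60 x 10^-5)^3 × 2.2 x 10^-5 = 6.3 × 10^-18

Ksp ≈ 6.3 x 10^-18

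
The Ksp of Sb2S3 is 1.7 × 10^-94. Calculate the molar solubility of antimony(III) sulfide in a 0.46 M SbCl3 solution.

3.1 × 10^-32 M

Sb2S3(s) ⇌ 2 Sb^3+ + 3 S^2-
Ksp = [Sb^3+]^2[S^2-]^3
Let s be the molar solubility in this solution. [Sb^3+] = 0.46 + 2s ≈ 0.46, [S^2-] = 3s (common-ion effect: Sb^3+ is already 0.46 M).
Ksp ≈ (0.46)^2 × (3s)^3
s = 3.1 x 10^-32 M
Check: 2s = 6.2 x 10^-32 ≪ 0.46, so the approximation is valid.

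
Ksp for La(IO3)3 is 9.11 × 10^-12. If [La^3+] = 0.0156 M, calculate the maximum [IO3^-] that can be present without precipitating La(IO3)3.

8.36e-4 M

La(IO3)3(s) ⇌ La^3+ + 3 IO3^-
Ksp = [La^3+][IO3^-]^3
Precipitation begins when Q = Ksp. With [La^3+] = 0.0156 M:
9.11 × 10^-12 = (0.0156) × [IO3^-]^3
[IO3^-] = (9.11 × 10^-12 / 1.56 x 10^-2)^(1/3) = 8.36 × 10^-4 M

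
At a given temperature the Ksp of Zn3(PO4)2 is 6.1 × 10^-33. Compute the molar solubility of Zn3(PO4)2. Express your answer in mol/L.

Zn3(PO4)2(s) ⇌ 3 Zn^2+ + 2 PO4^3-
Ksp = [Zn^2+]^3[PO4^3-]^2
With molar solubility s: [Zn^2+] = 3s, [PO4^3-] = 2s.
Substituting: Ksp = (3s)^3(2s)^2 = 108s^5
s = (6.1 × 10^-33 / 108)^(1/5) = 1.4 × 10^-7 M

1.4e-7 M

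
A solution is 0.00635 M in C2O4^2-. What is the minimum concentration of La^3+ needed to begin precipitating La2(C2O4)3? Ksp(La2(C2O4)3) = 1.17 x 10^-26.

La2(C2O4)3(s) ⇌ 2 La^3+(aq) + 3 C2O4^2-(aq)
Ksp = [La^3+]^2[C2O4^2-]^3
Precipitation begins when Q = Ksp. With [C2O4^2-] = 0.00635 M:
1.17 x 10^-26 = (0.00635)^3 × [La^3+]^2
[La^3+] = (1.17 x 10^-26 / 2.560 x 10^-7)^(1/2) = 2.14 x 10^-10 M

[La^3+] = 2.14 x 10^-10 M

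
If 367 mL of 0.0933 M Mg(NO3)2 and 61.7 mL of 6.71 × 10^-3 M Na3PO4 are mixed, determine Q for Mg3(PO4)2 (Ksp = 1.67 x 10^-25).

Total volume = 367 + 61.7 = 428.7 mL.
[Mg^2+] = 9.33 x 10^-2 × (367/428.7) = 7.987 x 10^-2 M
[PO4^3-] = 6.71 × 10^-3 × (61.7/428.7) = 9.657 × 10^-4 M
Mg3(PO4)2(s) ⇌ 3 Mg^2+ + 2 PO4^3-, so Q = [Mg^2+]^3[PO4^3-]^2
Q = (7.987 × 10^-2)^3(9.657 x 10^-4)^2 = 4.75 × 10^-10
Q > Ksp, so Mg3(PO4)2 will precipitate.

Q = 4.75 × 10^-10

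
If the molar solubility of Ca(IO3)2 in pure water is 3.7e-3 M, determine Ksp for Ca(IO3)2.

Ksp = 2.0 × 10^-7

Ca(IO3)2(s) <=> Ca^2+(aq) + 2 IO3^-(aq)
For each mole of Ca(IO3)2 that dissolves: [Ca^2+] = s, [IO3^-] = 2s.
Ksp = [Ca^2+][IO3^-]^2
Ksp = s(2s)^2 = 4s^3
With s = 3.7 × 10^-3: Ksp = 2.0 × 10^-7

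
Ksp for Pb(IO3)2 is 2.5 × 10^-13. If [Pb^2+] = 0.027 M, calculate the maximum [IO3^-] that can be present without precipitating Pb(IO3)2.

[IO3^-] ≈ 3.0 × 10^-6 M

Pb(IO3)2(s) ⇌ Pb^2+(aq) + 2 IO3^-(aq)
Ksp = [Pb^2+][IO3^-]^2
Precipitation begins when Q = Ksp. With [Pb^2+] = 0.027 M:
2.5 × 10^-13 = (0.027) × [IO3^-]^2
[IO3^-] = (2.5 × 10^-13 / 2.7 × 10^-2)^(1/2) = 3.0 × 10^-6 M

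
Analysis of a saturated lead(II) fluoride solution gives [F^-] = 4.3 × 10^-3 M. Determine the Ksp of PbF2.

PbF2(s) ⇌ Pb^2+ + 2 F^-
Stoichiometry gives [Pb^2+] = (1/2)[F^-] = 2.15 × 10^-3 M.
Ksp = [Pb^2+][F^-]^2
Ksp = 2.15 × 10^-3 × (4.3 × 10^-3)^2 = 4.0 × 10^-8

4.0 × 10^-8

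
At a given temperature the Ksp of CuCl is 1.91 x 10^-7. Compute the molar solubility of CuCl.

4.37 × 10^-4 M

CuCl(s) <=> Cu^+(aq) + Cl^-(aq)
Ksp = [Cu^+][Cl^-]
For each mole of CuCl that dissolves: [Cu^+] = s, [Cl^-] = s.
Ksp = s × s = s^2
s = √(1.91 x 10^-7) = 4.37 x 10^-4 M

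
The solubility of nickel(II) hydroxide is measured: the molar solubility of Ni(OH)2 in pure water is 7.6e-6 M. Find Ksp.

Ksp = 1.8 x 10^-15

Ni(OH)2(s) <=> Ni^2+(aq) + 2 OH^-(aq)
Let s = molar solubility. Then [Ni^2+] = s and [OH^-] = 2s.
Ksp = [Ni^2+][OH^-]^2
Ksp = s(2s)^2 = 4s^3
Ksp = 4 × (7.6 × 10^-6)^3 = 1.8 × 10^-15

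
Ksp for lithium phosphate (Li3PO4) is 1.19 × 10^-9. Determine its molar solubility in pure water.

2.58e-3 M

Li3PO4(s) ⇌ 3 Li^+ + PO4^3-
Ksp = [Li^+]^3[PO4^3-]
For each mole of Li3PO4 that dissolves: [Li^+] = 3s, [PO4^3-] = s.
Ksp = (3s)^3s = 27s^4
s = (1.19 × 10^-9 / 27)^(1/4) = 2.58 x 10^-3 M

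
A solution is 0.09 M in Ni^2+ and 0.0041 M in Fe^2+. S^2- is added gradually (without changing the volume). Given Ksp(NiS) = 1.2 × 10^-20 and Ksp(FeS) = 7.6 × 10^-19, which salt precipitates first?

Precipitation of each salt starts when its ion product equals its Ksp.
For NiS: 1.2 × 10^-20 = 0.09 × [S^2-]  ⇒  [S^2-] = 1.3 × 10^-19 M.
For FeS: 7.6 × 10^-19 = 0.0041 × [S^2-]  ⇒  [S^2-] = 1.9 × 10^-16 M.
The salt with the lower threshold [S^2-] precipitates first: NiS.

NiS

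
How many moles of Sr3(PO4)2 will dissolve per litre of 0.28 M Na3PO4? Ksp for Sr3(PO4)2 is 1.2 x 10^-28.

s ≈ 3.8 x 10^-10 M

Sr3(PO4)2(s) ⇌ 3 Sr^2+(aq) + 2 PO4^3-(aq)
Ksp = [Sr^2+]^3[PO4^3-]^2
Let s be the molar solubility in this solution. [Sr^2+] = 3s, [PO4^3-] = 0.28 + 2s ≈ 0.28 (Ksp is small, so little additional dissolves).
Ksp ≈ (3s)^3 × (0.28)^2
s = 3.8 × 10^-10 M
Check: 2s = 7.7 × 10^-10 ≪ 0.28, so the approximation is valid.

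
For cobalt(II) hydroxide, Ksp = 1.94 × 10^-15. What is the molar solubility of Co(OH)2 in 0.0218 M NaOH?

4.08e-12 M

Co(OH)2(s) <=> Co^2+(aq) + 2 OH^-(aq)
Ksp = [Co^2+][OH^-]^2
Let s = moles of Co(OH)2 that dissolve per litre. [Co^2+] = s, [OH^-] = 0.0218 + 2s ≈ 0.0218 (since OH^- from NaOH dominates).
Ksp ≈ s × (0.0218)^2
s = 4.08 x 10^-12 M
Check: 2s = 8.2 × 10^-12 ≪ 0.0218, so the approximation is valid.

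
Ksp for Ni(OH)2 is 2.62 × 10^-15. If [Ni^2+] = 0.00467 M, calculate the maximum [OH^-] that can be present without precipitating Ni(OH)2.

Ni(OH)2(s) <=> Ni^2+(aq) + 2 OH^-(aq)
Ksp = [Ni^2+][OH^-]^2
Precipitation begins when Q = Ksp. With [Ni^2+] = 0.00467 M:
2.62 × 10^-15 = (0.00467) × [OH^-]^2
[OH^-] = (2.62 × 10^-15 / 4.67 × 10^-3)^(1/2) = 7.49 × 10^-7 M

[OH^-] = 7.49e-7 M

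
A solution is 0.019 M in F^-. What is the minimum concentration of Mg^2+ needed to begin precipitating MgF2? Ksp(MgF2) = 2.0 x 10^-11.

MgF2(s) ⇌ Mg^2+ + 2 F^-
Ksp = [Mg^2+][F^-]^2
Precipitation begins when Q = Ksp. With [F^-] = 0.019 M:
2.0 x 10^-11 = (0.019)^2 × [Mg^2+]
[Mg^2+] = (2.0 x 10^-11 / 3.61 × 10^-4) = 5.5 × 10^-8 M

5.5 x 10^-8 M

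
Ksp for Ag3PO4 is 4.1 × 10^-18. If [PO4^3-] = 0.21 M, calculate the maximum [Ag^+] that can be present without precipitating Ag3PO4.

2.7 × 10^-6 M

Ag3PO4(s) ⇌ 3 Ag^+(aq) + PO4^3-(aq)
Ksp = [Ag^+]^3[PO4^3-]
Precipitation begins when Q = Ksp. With [PO4^3-] = 0.21 M:
4.1 × 10^-18 = (0.21) × [Ag^+]^3
[Ag^+] = (4.1 × 10^-18 / 2.1 × 10^-1)^(1/3) = 2.7 x 10^-6 M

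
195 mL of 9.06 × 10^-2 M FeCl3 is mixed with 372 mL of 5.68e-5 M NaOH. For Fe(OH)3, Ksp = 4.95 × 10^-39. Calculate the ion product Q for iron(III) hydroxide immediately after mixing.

Total volume = 195 + 372 = 567 mL.
[Fe^3+] = 9.06 x 10^-2 × (195/567) = 3.116 x 10^-2 M
[OH^-] = 5.68 × 10^-5 × (372/567) = 3.727 x 10^-5 M
Fe(OH)3(s) <=> Fe^3+ + 3 OH^-, so Q = [Fe^3+][OH^-]^3
Q = (3.116 × 10^-2)(3.727 × 10^-5)^3 = 1.61 × 10^-15
Q > Ksp, so Fe(OH)3 will precipitate.

Q = 1.61 × 10^-15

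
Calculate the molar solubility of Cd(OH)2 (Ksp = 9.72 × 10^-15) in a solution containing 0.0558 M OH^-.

Cd(OH)2(s) <=> Cd^2+ + 2 OH^-
Ksp = [Cd^2+][OH^-]^2
If s mol/L dissolves here, [Cd^2+] = s, [OH^-] = 0.0558 + 2s ≈ 0.0558 (since the OH^- already present dominates).
Ksp ≈ s × (0.0558)^2
s = 3.12 x 10^-12 M
Check: 2s = 6.2 × 10^-12 ≪ 0.0558, so the approximation is valid.

s = 3.12e-12 M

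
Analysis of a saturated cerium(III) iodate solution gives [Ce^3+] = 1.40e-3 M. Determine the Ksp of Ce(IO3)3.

1.04e-10

Ce(IO3)3(s) <=> Ce^3+ + 3 IO3^-
Stoichiometry gives [IO3^-] = (3/1)[Ce^3+] = 4.200 × 10^-3 M.
Ksp = [Ce^3+][IO3^-]^3
Ksp = 1.40 × 10^-3 × (4.200 × 10^-3)^3 = 1.04 × 10^-10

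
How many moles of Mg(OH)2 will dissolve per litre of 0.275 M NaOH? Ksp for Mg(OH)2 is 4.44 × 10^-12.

Mg(OH)2(s) ⇌ Mg^2+ + 2 OH^-
Ksp = [Mg^2+][OH^-]^2
Let s be the molar solubility in this solution. [Mg^2+] = s, [OH^-] = 0.275 + 2s ≈ 0.275 (common-ion effect: OH^- is already 0.275 M).
Ksp ≈ s × (0.275)^2
s = 5.87 × 10^-11 M
Check: 2s = 1.2 x 10^-10 ≪ 0.275, so the approximation is valid.

s = 5.87 x 10^-11 M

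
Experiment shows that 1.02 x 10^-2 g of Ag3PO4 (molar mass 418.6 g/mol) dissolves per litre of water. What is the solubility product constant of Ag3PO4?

9.52 × 10^-18

Molar solubility s = (1.02 × 10^-2 g/L) / (418.6 g/mol) = 2.437 × 10^-5 M.
Ag3PO4(s) ⇌ 3 Ag^+ + PO4^3-
If s mol/L of Ag3PO4 dissolves, [Ag^+] = 3s and [PO4^3-] = s.
Ksp = [Ag^+]^3[PO4^3-]
So Ksp = (3s)^3 × s = 27s^4
With s = 2.437 × 10^-5: Ksp = 9.52 × 10^-18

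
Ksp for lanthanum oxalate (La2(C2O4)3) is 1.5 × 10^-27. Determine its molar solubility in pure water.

La2(C2O4)3(s) ⇌ 2 La^3+(aq) + 3 C2O4^2-(aq)
Ksp = [La^3+]^2[C2O4^2-]^3
For each mole of La2(C2O4)3 that dissolves: [La^3+] = 2s, [C2O4^2-] = 3s.
So Ksp = (2s)^2 × (3s)^3 = 108s^5
s^5 = 1.5 × 10^-27 / 108, so s = 1.7 × 10^-6 M

1.7 × 10^-6 M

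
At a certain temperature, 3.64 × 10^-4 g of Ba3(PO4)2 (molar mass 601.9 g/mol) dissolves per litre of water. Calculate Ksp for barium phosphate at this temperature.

Molar solubility s = (3.64 x 10^-4 g/L) / (601.9 g/mol) = 6.048 × 10^-7 M.
Ba3(PO4)2(s) <=> 3 Ba^2+ + 2 PO4^3-
Let s = molar solubility. Then [Ba^2+] = 3s and [PO4^3-] = 2s.
Ksp = [Ba^2+]^3[PO4^3-]^2
So Ksp = (3s)^3 × (2s)^2 = 108s^5
Ksp = 108 × (6.048 × 10^-7)^5 = 8.74 × 10^-30

Ksp = 8.74 × 10^-30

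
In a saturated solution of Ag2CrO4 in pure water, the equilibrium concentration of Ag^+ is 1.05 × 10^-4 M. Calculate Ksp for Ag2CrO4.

Ksp = 5.79 × 10^-13

Ag2CrO4(s) ⇌ 2 Ag^+(aq) + CrO4^2-(aq)
Stoichiometry gives [CrO4^2-] = (1/2)[Ag^+] = 5.250 x 10^-5 M.
Ksp = [Ag^+]^2[CrO4^2-]
Ksp = (1.05 × 10^-4)^2 × 5.250 × 10^-5 = 5.79 × 10^-13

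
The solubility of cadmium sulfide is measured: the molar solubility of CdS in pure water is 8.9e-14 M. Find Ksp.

7.9 x 10^-27

CdS(s) ⇌ Cd^2+(aq) + S^2-(aq)
Let s = molar solubility. Then [Cd^2+] = s and [S^2-] = s.
Ksp = [Cd^2+][S^2-]
Ksp = s × s = s^2
Ksp = (8.9 x 10^-14)^2 = 7.9 × 10^-27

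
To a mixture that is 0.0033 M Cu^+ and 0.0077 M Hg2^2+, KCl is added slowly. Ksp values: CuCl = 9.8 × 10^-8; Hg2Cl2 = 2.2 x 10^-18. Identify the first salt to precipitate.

Hg2Cl2

Precipitation of each salt starts when its ion product equals its Ksp.
For CuCl: 9.8 × 10^-8 = 0.0033 × [Cl^-]  ⇒  [Cl^-] = 3.0 × 10^-5 M.
For Hg2Cl2: 2.2 x 10^-18 = 0.0077 × [Cl^-]^2  ⇒  [Cl^-] = 1.7 × 10^-8 M.
The salt with the lower threshold [Cl^-] precipitates first: Hg2Cl2.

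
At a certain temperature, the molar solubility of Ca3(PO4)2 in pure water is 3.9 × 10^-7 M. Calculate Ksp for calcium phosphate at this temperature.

Ca3(PO4)2(s) ⇌ 3 Ca^2+ + 2 PO4^3-
If s mol/L of Ca3(PO4)2 dissolves, [Ca^2+] = 3s and [PO4^3-] = 2s.
Ksp = [Ca^2+]^3[PO4^3-]^2
Ksp = (3s)^3(2s)^2 = 108s^5
Ksp = 108 × (3.9 x 10^-7)^5 = 9.7 x 10^-31

9.7e-31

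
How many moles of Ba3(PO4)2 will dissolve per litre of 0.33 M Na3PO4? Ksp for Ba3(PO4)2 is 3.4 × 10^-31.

s ≈ 4.9 x 10^-11 M

Ba3(PO4)2(s) ⇌ 3 Ba^2+(aq) + 2 PO4^3-(aq)
Ksp = [Ba^2+]^3[PO4^3-]^2
Let s be the molar solubility in this solution. [Ba^2+] = 3s, [PO4^3-] = 0.33 + 2s ≈ 0.33 (since PO4^3- from Na3PO4 dominates).
Ksp ≈ (3s)^3 × (0.33)^2
s = 4.9 x 10^-11 M
Check: 2s = 9.7 x 10^-11 ≪ 0.33, so the approximation is valid.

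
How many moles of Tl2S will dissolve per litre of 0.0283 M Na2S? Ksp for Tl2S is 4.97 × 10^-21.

Tl2S(s) ⇌ 2 Tl^+ + S^2-
Ksp = [Tl^+]^2[S^2-]
If s mol/L dissolves here, [Tl^+] = 2s, [S^2-] = 0.0283 + s ≈ 0.0283 (common-ion effect: S^2- is already 0.0283 M).
Ksp ≈ (2s)^2 × 0.0283
s = 2.10 × 10^-10 M
Check: s = 2.1 × 10^-10 ≪ 0.0283, so the approximation is valid.

s ≈ 2.10 × 10^-10 M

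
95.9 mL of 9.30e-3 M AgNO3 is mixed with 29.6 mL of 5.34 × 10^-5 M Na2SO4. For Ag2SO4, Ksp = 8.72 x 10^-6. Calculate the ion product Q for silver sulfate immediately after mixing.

Q ≈ 6.36e-10

Total volume = 95.9 + 29.6 = 125.5 mL.
[Ag^+] = 9.30 × 10^-3 × (95.9/125.5) = 7.107 × 10^-3 M
[SO4^2-] = 5.34 x 10^-5 × (29.6/125.5) = 1.259 × 10^-5 M
Ag2SO4(s) ⇌ 2 Ag^+ + SO4^2-, so Q = [Ag^+]^2[SO4^2-]
Q = (7.107 × 10^-3)^2(1.259 x 10^-5) = 6.36 × 10^-10
Q < Ksp, so no precipitate of Ag2SO4 forms.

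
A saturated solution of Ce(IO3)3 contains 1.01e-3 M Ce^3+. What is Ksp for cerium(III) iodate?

Ce(IO3)3(s) ⇌ Ce^3+(aq) + 3 IO3^-(aq)
Stoichiometry gives [IO3^-] = (3/1)[Ce^3+] = 3.030 × 10^-3 M.
Ksp = [Ce^3+][IO3^-]^3
Ksp = 1.01 × 10^-3 × (3.030 × 10^-3)^3 = 2.81 × 10^-11

Ksp = 2.81 × 10^-11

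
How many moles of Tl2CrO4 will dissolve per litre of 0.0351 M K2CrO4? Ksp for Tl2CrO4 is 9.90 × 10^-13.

Tl2CrO4(s) ⇌ 2 Tl^+(aq) + CrO4^2-(aq)
Ksp = [Tl^+]^2[CrO4^2-]
Let s = moles of Tl2CrO4 that dissolve per litre. [Tl^+] = 2s, [CrO4^2-] = 0.0351 + s ≈ 0.0351 (Ksp is small, so little additional dissolves).
Ksp ≈ (2s)^2 × 0.0351
s = 2.66 × 10^-6 M
Check: s = 2.7 × 10^-6 ≪ 0.0351, so the approximation is valid.

s ≈ 2.66 × 10^-6 M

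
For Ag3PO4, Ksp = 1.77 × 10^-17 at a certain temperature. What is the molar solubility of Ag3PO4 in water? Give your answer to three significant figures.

s = 2.85 × 10^-5 M

Ag3PO4(s) <=> 3 Ag^+(aq) + PO4^3-(aq)
Ksp = [Ag^+]^3[PO4^3-]
With molar solubility s: [Ag^+] = 3s, [PO4^3-] = s.
So Ksp = (3s)^3 × s = 27s^4
s^4 = 1.77 × 10^-17 / 27, so s = 2.85 x 10^-5 M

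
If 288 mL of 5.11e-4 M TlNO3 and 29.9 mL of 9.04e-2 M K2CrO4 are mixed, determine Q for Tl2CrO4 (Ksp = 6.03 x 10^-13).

1.82 x 10^-9

Total volume = 288 + 29.9 = 317.9 mL.
[Tl^+] = 5.11 × 10^-4 × (288/317.9) = 4.629 x 10^-4 M
[CrO4^2-] = 9.04 × 10^-2 × (29.9/317.9) = 8.503 × 10^-3 M
Tl2CrO4(s) ⇌ 2 Tl^+(aq) + CrO4^2-(aq), so Q = [Tl^+]^2[CrO4^2-]
Q = (4.629 × 10^-4)^2(8.503 x 10^-3) = 1.82 × 10^-9
Q > Ksp, so Tl2CrO4 will precipitate.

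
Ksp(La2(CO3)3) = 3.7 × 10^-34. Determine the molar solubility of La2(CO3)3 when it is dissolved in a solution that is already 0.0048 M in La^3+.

s ≈ 8.4 x 10^-11 M

La2(CO3)3(s) ⇌ 2 La^3+ + 3 CO3^2-
Ksp = [La^3+]^2[CO3^2-]^3
If s mol/L dissolves here, [La^3+] = 0.0048 + 2s ≈ 0.0048, [CO3^2-] = 3s (common-ion effect: La^3+ is already 0.0048 M).
Ksp ≈ (0.0048)^2 × (3s)^3
s = 8.4 × 10^-11 M
Check: 2s = 1.7 × 10^-10 ≪ 0.0048, so the approximation is valid.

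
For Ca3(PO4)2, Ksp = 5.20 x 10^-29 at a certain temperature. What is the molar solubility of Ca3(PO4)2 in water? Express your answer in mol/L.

Ca3(PO4)2(s) ⇌ 3 Ca^2+(aq) + 2 PO4^3-(aq)
Ksp = [Ca^2+]^3[PO4^3-]^2
With molar solubility s: [Ca^2+] = 3s, [PO4^3-] = 2s.
Ksp = (3s)^3(2s)^2 = 108s^5
Solving, s = (5.20 x 10^-29/108)^(1/5) = 8.64 × 10^-7 M

s = 8.64 × 10^-7 M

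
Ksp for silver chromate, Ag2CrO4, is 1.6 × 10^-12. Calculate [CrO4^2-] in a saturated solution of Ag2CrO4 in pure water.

[CrO4^2-] = 7.4 × 10^-5 M

Ag2CrO4(s) ⇌ 2 Ag^+ + CrO4^2-
Ksp = [Ag^+]^2[CrO4^2-]
With molar solubility s: [Ag^+] = 2s, [CrO4^2-] = s.
Ksp = (2s)^2s = 4s^3
Solving, s = (1.6 × 10^-12/4)^(1/3) = 7.37 × 10^-5 M
[CrO4^2-] = s = 7.4 × 10^-5 M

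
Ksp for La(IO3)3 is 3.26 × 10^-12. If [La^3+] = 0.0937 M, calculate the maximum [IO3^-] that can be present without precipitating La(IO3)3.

[IO3^-] ≈ 3.26 x 10^-4 M

La(IO3)3(s) ⇌ La^3+(aq) + 3 IO3^-(aq)
Ksp = [La^3+][IO3^-]^3
Precipitation begins when Q = Ksp. With [La^3+] = 0.0937 M:
3.26 × 10^-12 = (0.0937) × [IO3^-]^3
[IO3^-] = (3.26 × 10^-12 / 9.37 x 10^-2)^(1/3) = 3.26 × 10^-4 M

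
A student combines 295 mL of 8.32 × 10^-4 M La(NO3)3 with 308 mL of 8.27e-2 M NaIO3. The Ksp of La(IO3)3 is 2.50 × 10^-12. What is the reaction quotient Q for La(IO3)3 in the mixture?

Total volume = 295 + 308 = 603 mL.
[La^3+] = 8.32 x 10^-4 × (295/603) = 4.070 × 10^-4 M
[IO3^-] = 8.27 × 10^-2 × (308/603) = 4.224 × 10^-2 M
La(IO3)3(s) ⇌ La^3+(aq) + 3 IO3^-(aq), so Q = [La^3+][IO3^-]^3
Q = (4.070 x 10^-4)(4.224 x 10^-2)^3 = 3.07 x 10^-8
Q > Ksp, so La(IO3)3 will precipitate.

3.07 × 10^-8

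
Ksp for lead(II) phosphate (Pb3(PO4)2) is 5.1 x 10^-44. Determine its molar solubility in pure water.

s ≈ 8.6 x 10^-10 M

Pb3(PO4)2(s) ⇌ 3 Pb^2+ + 2 PO4^3-
Ksp = [Pb^2+]^3[PO4^3-]^2
Let s = molar solubility. Then [Pb^2+] = 3s and [PO4^3-] = 2s.
So Ksp = (3s)^3 × (2s)^2 = 108s^5
s^5 = 5.1 x 10^-44 / 108, so s = 8.6 x 10^-10 M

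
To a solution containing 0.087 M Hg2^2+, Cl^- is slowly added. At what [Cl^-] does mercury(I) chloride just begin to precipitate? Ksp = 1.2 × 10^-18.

Hg2Cl2(s) <=> Hg2^2+ + 2 Cl^-
Ksp = [Hg2^2+][Cl^-]^2
Precipitation begins when Q = Ksp. With [Hg2^2+] = 0.087 M:
1.2 × 10^-18 = (0.087) × [Cl^-]^2
[Cl^-] = (1.2 × 10^-18 / 8.7 × 10^-2)^(1/2) = 3.7 × 10^-9 M

3.7 × 10^-9 M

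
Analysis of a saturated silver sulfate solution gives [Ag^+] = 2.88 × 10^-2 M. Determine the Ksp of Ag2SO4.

Ag2SO4(s) ⇌ 2 Ag^+(aq) + SO4^2-(aq)
Stoichiometry gives [SO4^2-] = (1/2)[Ag^+] = 1.440 × 10^-2 M.
Ksp = [Ag^+]^2[SO4^2-]
Ksp = (2.88 x 10^-2)^2 × 1.440 × 10^-2 = 1.19 x 10^-5

Ksp = 1.19 × 10^-5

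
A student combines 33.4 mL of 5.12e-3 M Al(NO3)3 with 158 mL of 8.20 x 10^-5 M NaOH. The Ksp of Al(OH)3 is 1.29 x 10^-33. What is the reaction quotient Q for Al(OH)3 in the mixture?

2.77 × 10^-16

Total volume = 33.4 + 158 = 191.4 mL.
[Al^3+] = 5.12 x 10^-3 × (33.4/191.4) = 8.935 × 10^-4 M
[OH^-] = 8.20 × 10^-5 × (158/191.4) = 6.769 × 10^-5 M
Al(OH)3(s) ⇌ Al^3+ + 3 OH^-, so Q = [Al^3+][OH^-]^3
Q = (8.935 × 10^-4)(6.769 x 10^-5)^3 = 2.77 × 10^-16
Q > Ksp, so Al(OH)3 will precipitate.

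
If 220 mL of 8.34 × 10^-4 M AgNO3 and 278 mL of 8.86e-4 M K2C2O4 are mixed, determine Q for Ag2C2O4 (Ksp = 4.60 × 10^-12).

Q ≈ 6.71e-11

Total volume = 220 + 278 = 498 mL.
[Ag^+] = 8.34 x 10^-4 × (220/498) = 3.684 x 10^-4 M
[C2O4^2-] = 8.86 × 10^-4 × (278/498) = 4.946 × 10^-4 M
Ag2C2O4(s) <=> 2 Ag^+ + C2O4^2-, so Q = [Ag^+]^2[C2O4^2-]
Q = (3.684 × 10^-4)^2(4.946 × 10^-4) = 6.71 × 10^-11
Q > Ksp, so Ag2C2O4 will precipitate.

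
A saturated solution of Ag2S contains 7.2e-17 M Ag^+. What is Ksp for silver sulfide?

1.9 × 10^-49

Ag2S(s) <=> 2 Ag^+ + S^2-
Stoichiometry gives [S^2-] = (1/2)[Ag^+] = 3.60 × 10^-17 M.
Ksp = [Ag^+]^2[S^2-]
Ksp = (7.2 × 10^-17)^2 × 3.60 × 10^-17 = 1.9 × 10^-49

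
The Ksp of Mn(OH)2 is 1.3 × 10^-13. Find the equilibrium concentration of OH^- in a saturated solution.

Mn(OH)2(s) ⇌ Mn^2+(aq) + 2 OH^-(aq)
Ksp = [Mn^2+][OH^-]^2
With molar solubility s: [Mn^2+] = s, [OH^-] = 2s.
So Ksp = s × (2s)^2 = 4s^3
Solving, s = (1.3 × 10^-13/4)^(1/3) = 3.19 × 10^-5 M
[OH^-] = 2s = 6.4 × 10^-5 M

[OH^-] = 6.4e-5 M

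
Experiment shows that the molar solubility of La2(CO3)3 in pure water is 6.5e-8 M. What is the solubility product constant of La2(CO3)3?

La2(CO3)3(s) <=> 2 La^3+(aq) + 3 CO3^2-(aq)
If s mol/L of La2(CO3)3 dissolves, [La^3+] = 2s and [CO3^2-] = 3s.
Ksp = [La^3+]^2[CO3^2-]^3
So Ksp = (2s)^2 × (3s)^3 = 108s^5
With s = 6.5 × 10^-8: Ksp = 1.3 × 10^-34

1.3 × 10^-34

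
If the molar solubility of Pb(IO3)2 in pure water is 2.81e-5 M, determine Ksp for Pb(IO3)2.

8.88 × 10^-14

Pb(IO3)2(s) ⇌ Pb^2+ + 2 IO3^-
With molar solubility s: [Pb^2+] = s, [IO3^-] = 2s.
Ksp = [Pb^2+][IO3^-]^2
Ksp = s(2s)^2 = 4s^3
With s = 2.81 × 10^-5: Ksp = 8.88 × 10^-14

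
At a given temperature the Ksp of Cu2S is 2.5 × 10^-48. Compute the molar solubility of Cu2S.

Cu2S(s) ⇌ 2 Cu^+(aq) + S^2-(aq)
Ksp = [Cu^+]^2[S^2-]
If s mol/L of Cu2S dissolves, [Cu^+] = 2s and [S^2-] = s.
Ksp = (2s)^2s = 4s^3
s = (2.5 × 10^-48 / 4)^(1/3) = 8.5 × 10^-17 M

8.5e-17 M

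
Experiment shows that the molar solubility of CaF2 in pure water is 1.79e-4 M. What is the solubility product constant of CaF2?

Ksp = 2.29 x 10^-11

CaF2(s) <=> Ca^2+(aq) + 2 F^-(aq)
If s mol/L of CaF2 dissolves, [Ca^2+] = s and [F^-] = 2s.
Ksp = [Ca^2+][F^-]^2
Substituting: Ksp = s(2s)^2 = 4s^3
Ksp = 4 × (1.79 x 10^-4)^3 = 2.29 × 10^-11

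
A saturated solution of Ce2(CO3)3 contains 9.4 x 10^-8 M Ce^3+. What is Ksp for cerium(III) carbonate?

Ksp ≈ 2.5e-35

Ce2(CO3)3(s) ⇌ 2 Ce^3+ + 3 CO3^2-
Stoichiometry gives [CO3^2-] = (3/2)[Ce^3+] = 1.41 × 10^-7 M.
Ksp = [Ce^3+]^2[CO3^2-]^3
Ksp = (9.4 × 10^-8)^2 × (1.41 x 10^-7)^3 = 2.5 x 10^-35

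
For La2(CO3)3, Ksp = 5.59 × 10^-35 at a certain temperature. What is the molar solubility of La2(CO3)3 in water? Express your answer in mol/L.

La2(CO3)3(s) ⇌ 2 La^3+ + 3 CO3^2-
Ksp = [La^3+]^2[CO3^2-]^3
If s mol/L of La2(CO3)3 dissolves, [La^3+] = 2s and [CO3^2-] = 3s.
Substituting: Ksp = (2s)^2(3s)^3 = 108s^5
Solving, s = (5.59 × 10^-35/108)^(1/5) = 5.53 × 10^-8 M

5.53e-8 M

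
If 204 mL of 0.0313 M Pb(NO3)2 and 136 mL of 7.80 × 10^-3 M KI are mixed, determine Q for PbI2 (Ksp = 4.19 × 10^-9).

Total volume = 204 + 136 = 340 mL.
[Pb^2+] = 3.13 × 10^-2 × (204/340) = 1.878 x 10^-2 M
[I^-] = 7.80 x 10^-3 × (136/340) = 3.120 x 10^-3 M
PbI2(s) ⇌ Pb^2+ + 2 I^-, so Q = [Pb^2+][I^-]^2
Q = (1.878 × 10^-2)(3.120 × 10^-3)^2 = 1.83 x 10^-7
Q > Ksp, so PbI2 will precipitate.

Q = 1.83 × 10^-7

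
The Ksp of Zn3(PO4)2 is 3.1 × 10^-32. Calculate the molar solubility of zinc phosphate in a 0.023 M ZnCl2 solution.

Zn3(PO4)2(s) ⇌ 3 Zn^2+ + 2 PO4^3-
Ksp = [Zn^2+]^3[PO4^3-]^2
Let s be the molar solubility in this solution. [Zn^2+] = 0.023 + 3s ≈ 0.023, [PO4^3-] = 2s (common-ion effect: Zn^2+ is already 0.023 M).
Ksp ≈ (0.023)^3 × (2s)^2
s = 2.5 × 10^-14 M
Check: 3s = 7.6 × 10^-14 ≪ 0.023, so the approximation is valid.

2.5 × 10^-14 M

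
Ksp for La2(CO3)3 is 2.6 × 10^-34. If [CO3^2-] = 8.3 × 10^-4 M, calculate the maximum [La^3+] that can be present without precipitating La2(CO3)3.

La2(CO3)3(s) ⇌ 2 La^3+ + 3 CO3^2-
Ksp = [La^3+]^2[CO3^2-]^3
Precipitation begins when Q = Ksp. With [CO3^2-] = 8.3 × 10^-4 M:
2.6 × 10^-34 = (8.3 × 10^-4)^3 × [La^3+]^2
[La^3+] = (2.6 × 10^-34 / 5.72 × 10^-10)^(1/2) = 6.7 × 10^-13 M

[La^3+] = 6.7e-13 M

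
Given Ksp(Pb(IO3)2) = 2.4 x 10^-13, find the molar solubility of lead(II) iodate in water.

Pb(IO3)2(s) ⇌ Pb^2+(aq) + 2 IO3^-(aq)
Ksp = [Pb^2+][IO3^-]^2
For each mole of Pb(IO3)2 that dissolves: [Pb^2+] = s, [IO3^-] = 2s.
Ksp = s(2s)^2 = 4s^3
s^3 = 2.4 x 10^-13 / 4, so s = 3.9 × 10^-5 M

3.9 × 10^-5 M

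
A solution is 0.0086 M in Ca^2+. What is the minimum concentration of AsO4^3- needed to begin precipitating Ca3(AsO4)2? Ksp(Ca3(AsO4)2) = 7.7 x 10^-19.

Ca3(AsO4)2(s) ⇌ 3 Ca^2+ + 2 AsO4^3-
Ksp = [Ca^2+]^3[AsO4^3-]^2
Precipitation begins when Q = Ksp. With [Ca^2+] = 0.0086 M:
7.7 x 10^-19 = (0.0086)^3 × [AsO4^3-]^2
[AsO4^3-] = (7.7 x 10^-19 / 6.36 x 10^-7)^(1/2) = 1.1 × 10^-6 M

[AsO4^3-] = 1.1 × 10^-6 M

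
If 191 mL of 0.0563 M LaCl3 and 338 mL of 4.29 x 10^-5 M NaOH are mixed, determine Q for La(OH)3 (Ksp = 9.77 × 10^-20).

4.19e-16

Total volume = 191 + 338 = 529 mL.
[La^3+] = 5.63 x 10^-2 × (191/529) = 2.033 x 10^-2 M
[OH^-] = 4.29 x 10^-5 × (338/529) = 2.741 × 10^-5 M
La(OH)3(s) ⇌ La^3+ + 3 OH^-, so Q = [La^3+][OH^-]^3
Q = (2.033 × 10^-2)(2.741 x 10^-5)^3 = 4.19 x 10^-16
Q > Ksp, so La(OH)3 will precipitate.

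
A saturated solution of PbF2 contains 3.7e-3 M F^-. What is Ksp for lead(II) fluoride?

PbF2(s) ⇌ Pb^2+(aq) + 2 F^-(aq)
Stoichiometry gives [Pb^2+] = (1/2)[F^-] = 1.85 × 10^-3 M.
Ksp = [Pb^2+][F^-]^2
Ksp = 1.85 x 10^-3 × (3.7 × 10^-3)^2 = 2.5 x 10^-8

Ksp = 2.5 x 10^-8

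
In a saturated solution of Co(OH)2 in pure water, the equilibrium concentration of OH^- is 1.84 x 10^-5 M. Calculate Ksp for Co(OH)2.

Ksp ≈ 3.11 × 10^-15

Co(OH)2(s) <=> Co^2+ + 2 OH^-
Stoichiometry gives [Co^2+] = (1/2)[OH^-] = 9.200 × 10^-6 M.
Ksp = [Co^2+][OH^-]^2
Ksp = 9.200 × 10^-6 × (1.84 x 10^-5)^2 = 3.11 x 10^-15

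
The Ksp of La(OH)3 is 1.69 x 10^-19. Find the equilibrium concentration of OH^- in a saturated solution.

La(OH)3(s) <=> La^3+(aq) + 3 OH^-(aq)
Ksp = [La^3+][OH^-]^3
With molar solubility s: [La^3+] = s, [OH^-] = 3s.
So Ksp = s × (3s)^3 = 27s^4
Solving, s = (1.69 x 10^-19/27)^(1/4) = 8.895 × 10^-6 M
[OH^-] = 3s = 2.67 × 10^-5 M

[OH^-] = 2.67 x 10^-5 M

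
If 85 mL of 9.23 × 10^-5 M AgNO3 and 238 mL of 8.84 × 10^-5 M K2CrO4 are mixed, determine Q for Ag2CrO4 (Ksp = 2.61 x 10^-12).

Q = 3.84 × 10^-14

Total volume = 85 + 238 = 323 mL.
[Ag^+] = 9.23 × 10^-5 × (85/323) = 2.429 × 10^-5 M
[CrO4^2-] = 8.84 x 10^-5 × (238/323) = 6.514 × 10^-5 M
Ag2CrO4(s) <=> 2 Ag^+(aq) + CrO4^2-(aq), so Q = [Ag^+]^2[CrO4^2-]
Q = (2.429 × 10^-5)^2(6.514 x 10^-5) = 3.84 × 10^-14
Q < Ksp, so no precipitate of Ag2CrO4 forms.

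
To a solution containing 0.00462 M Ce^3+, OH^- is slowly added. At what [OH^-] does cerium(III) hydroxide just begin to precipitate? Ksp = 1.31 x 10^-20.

1.42 x 10^-6 M

Ce(OH)3(s) ⇌ Ce^3+ + 3 OH^-
Ksp = [Ce^3+][OH^-]^3
Precipitation begins when Q = Ksp. With [Ce^3+] = 0.00462 M:
1.31 x 10^-20 = (0.00462) × [OH^-]^3
[OH^-] = (1.31 x 10^-20 / 4.62 × 10^-3)^(1/3) = 1.42 × 10^-6 M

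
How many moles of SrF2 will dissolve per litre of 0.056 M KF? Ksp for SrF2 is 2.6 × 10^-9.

SrF2(s) ⇌ Sr^2+ + 2 F^-
Ksp = [Sr^2+][F^-]^2
Let s be the molar solubility in this solution. [Sr^2+] = s, [F^-] = 0.056 + 2s ≈ 0.056 (Ksp is small, so little additional dissolves).
Ksp ≈ s × (0.056)^2
s = 8.3 x 10^-7 M
Check: 2s = 1.7 x 10^-6 ≪ 0.056, so the approximation is valid.

8.3 × 10^-7 M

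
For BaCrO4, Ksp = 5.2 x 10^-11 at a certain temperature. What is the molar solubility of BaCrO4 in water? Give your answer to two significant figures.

BaCrO4(s) ⇌ Ba^2+(aq) + CrO4^2-(aq)
Ksp = [Ba^2+][CrO4^2-]
Let s = molar solubility. Then [Ba^2+] = s and [CrO4^2-] = s.
Ksp = s × s = s^2
s = (5.2 x 10^-11)^(1/2) = 7.2 x 10^-6 M

s ≈ 7.2 × 10^-6 M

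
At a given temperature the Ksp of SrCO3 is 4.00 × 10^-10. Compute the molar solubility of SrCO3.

SrCO3(s) ⇌ Sr^2+(aq) + CO3^2-(aq)
Ksp = [Sr^2+][CO3^2-]
If s mol/L of SrCO3 dissolves, [Sr^2+] = s and [CO3^2-] = s.
Ksp = s^2
s = √(4.00 × 10^-10) = 2.00 × 10^-5 M

s = 2.00 × 10^-5 M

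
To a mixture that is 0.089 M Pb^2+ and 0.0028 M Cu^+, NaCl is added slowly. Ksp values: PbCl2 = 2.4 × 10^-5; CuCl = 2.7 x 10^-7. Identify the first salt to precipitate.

Precipitation of each salt starts when its ion product equals its Ksp.
For PbCl2: 2.4 × 10^-5 = 0.089 × [Cl^-]^2  ⇒  [Cl^-] = 1.6 x 10^-2 M.
For CuCl: 2.7 x 10^-7 = 0.0028 × [Cl^-]  ⇒  [Cl^-] = 9.6 × 10^-5 M.
The salt with the lower threshold [Cl^-] precipitates first: CuCl.

CuCl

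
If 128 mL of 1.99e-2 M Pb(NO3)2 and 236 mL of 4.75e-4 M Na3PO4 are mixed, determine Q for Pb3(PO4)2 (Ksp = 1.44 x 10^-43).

Q ≈ 3.25 x 10^-14

Total volume = 128 + 236 = 364 mL.
[Pb^2+] = 1.99 × 10^-2 × (128/364) = 6.998 × 10^-3 M
[PO4^3-] = 4.75 × 10^-4 × (236/364) = 3.080 × 10^-4 M
Pb3(PO4)2(s) ⇌ 3 Pb^2+ + 2 PO4^3-, so Q = [Pb^2+]^3[PO4^3-]^2
Q = (6.998 × 10^-3)^3(3.080 x 10^-4)^2 = 3.25 × 10^-14
Q > Ksp, so Pb3(PO4)2 will precipitate.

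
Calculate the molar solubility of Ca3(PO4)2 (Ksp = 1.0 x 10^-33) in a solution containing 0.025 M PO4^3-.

Ca3(PO4)2(s) ⇌ 3 Ca^2+ + 2 PO4^3-
Ksp = [Ca^2+]^3[PO4^3-]^2
Let s be the molar solubility in this solution. [Ca^2+] = 3s, [PO4^3-] = 0.025 + 2s ≈ 0.025 (common-ion effect: PO4^3- is already 0.025 M).
Ksp ≈ (3s)^3 × (0.025)^2
s = 3.9 x 10^-11 M
Check: 2s = 7.8 × 10^-11 ≪ 0.025, so the approximation is valid.

s = 3.9 × 10^-11 M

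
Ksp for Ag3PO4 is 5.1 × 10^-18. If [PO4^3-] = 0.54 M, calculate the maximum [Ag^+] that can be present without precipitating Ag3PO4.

2.1 × 10^-6 M

Ag3PO4(s) ⇌ 3 Ag^+(aq) + PO4^3-(aq)
Ksp = [Ag^+]^3[PO4^3-]
Precipitation begins when Q = Ksp. With [PO4^3-] = 0.54 M:
5.1 × 10^-18 = (0.54) × [Ag^+]^3
[Ag^+] = (5.1 × 10^-18 / 5.4 x 10^-1)^(1/3) = 2.1 × 10^-6 M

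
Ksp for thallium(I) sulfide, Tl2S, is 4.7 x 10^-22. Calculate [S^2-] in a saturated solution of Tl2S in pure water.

[S^2-] ≈ 4.9 x 10^-8 M

Tl2S(s) <=> 2 Tl^+ + S^2-
Ksp = [Tl^+]^2[S^2-]
If s mol/L of Tl2S dissolves, [Tl^+] = 2s and [S^2-] = s.
So Ksp = (2s)^2 × s = 4s^3
s^3 = 4.7 x 10^-22 / 4, so s = 4.90 x 10^-8 M
[S^2-] = s = 4.9 × 10^-8 M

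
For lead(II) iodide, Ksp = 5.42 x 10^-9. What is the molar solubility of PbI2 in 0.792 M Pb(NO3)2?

s = 4.14e-5 M

PbI2(s) ⇌ Pb^2+(aq) + 2 I^-(aq)
Ksp = [Pb^2+][I^-]^2
Let s = moles of PbI2 that dissolve per litre. [Pb^2+] = 0.792 + s ≈ 0.792, [I^-] = 2s (common-ion effect: Pb^2+ is already 0.792 M).
Ksp ≈ 0.792 × (2s)^2
s = 4.14 × 10^-5 M
Check: s = 4.1 x 10^-5 ≪ 0.792, so the approximation is valid.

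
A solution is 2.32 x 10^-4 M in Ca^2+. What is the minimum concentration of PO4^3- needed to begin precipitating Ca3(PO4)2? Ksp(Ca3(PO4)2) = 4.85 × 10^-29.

1.97 × 10^-9 M

Ca3(PO4)2(s) ⇌ 3 Ca^2+(aq) + 2 PO4^3-(aq)
Ksp = [Ca^2+]^3[PO4^3-]^2
Precipitation begins when Q = Ksp. With [Ca^2+] = 2.32 x 10^-4 M:
4.85 × 10^-29 = (2.32 x 10^-4)^3 × [PO4^3-]^2
[PO4^3-] = (4.85 × 10^-29 / 1.249 x 10^-11)^(1/2) = 1.97 × 10^-9 M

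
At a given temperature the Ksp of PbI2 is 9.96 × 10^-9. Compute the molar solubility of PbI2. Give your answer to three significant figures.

s ≈ 1.36 x 10^-3 M

PbI2(s) ⇌ Pb^2+ + 2 I^-
Ksp = [Pb^2+][I^-]^2
For each mole of PbI2 that dissolves: [Pb^2+] = s, [I^-] = 2s.
Ksp = s(2s)^2 = 4s^3
s^3 = 9.96 × 10^-9 / 4, so s = 1.36 × 10^-3 M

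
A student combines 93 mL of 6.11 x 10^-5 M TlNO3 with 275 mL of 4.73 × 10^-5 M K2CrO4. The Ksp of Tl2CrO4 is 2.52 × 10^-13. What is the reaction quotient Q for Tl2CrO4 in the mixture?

Q ≈ 8.43 × 10^-15

Total volume = 93 + 275 = 368 mL.
[Tl^+] = 6.11 × 10^-5 × (93/368) = 1.544 × 10^-5 M
[CrO4^2-] = 4.73 x 10^-5 × (275/368) = 3.535 x 10^-5 M
Tl2CrO4(s) ⇌ 2 Tl^+(aq) + CrO4^2-(aq), so Q = [Tl^+]^2[CrO4^2-]
Q = (1.544 × 10^-5)^2(3.535 x 10^-5) = 8.43 x 10^-15
Q < Ksp, so no precipitate of Tl2CrO4 forms.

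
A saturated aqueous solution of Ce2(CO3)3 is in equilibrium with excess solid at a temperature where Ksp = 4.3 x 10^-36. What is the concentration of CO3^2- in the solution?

[CO3^2-] ≈ 9.9 × 10^-8 M

Ce2(CO3)3(s) <=> 2 Ce^3+(aq) + 3 CO3^2-(aq)
Ksp = [Ce^3+]^2[CO3^2-]^3
If s mol/L of Ce2(CO3)3 dissolves, [Ce^3+] = 2s and [CO3^2-] = 3s.
Ksp = (2s)^2(3s)^3 = 108s^5
s = (4.3 x 10^-36 / 108)^(1/5) = 3.31 × 10^-8 M
[CO3^2-] = 3s = 9.9 × 10^-8 M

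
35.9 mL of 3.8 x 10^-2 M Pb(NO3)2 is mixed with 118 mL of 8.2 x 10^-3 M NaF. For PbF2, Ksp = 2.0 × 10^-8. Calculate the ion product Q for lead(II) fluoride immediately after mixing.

Total volume = 35.9 + 118 = 153.9 mL.
[Pb^2+] = 3.8 x 10^-2 × (35.9/153.9) = 8.86 × 10^-3 M
[F^-] = 8.2 × 10^-3 × (118/153.9) = 6.29 × 10^-3 M
PbF2(s) ⇌ Pb^2+(aq) + 2 F^-(aq), so Q = [Pb^2+][F^-]^2
Q = (8.86 × 10^-3)(6.29 x 10^-3)^2 = 3.5 x 10^-7
Q > Ksp, so PbF2 will precipitate.

Q ≈ 3.5 × 10^-7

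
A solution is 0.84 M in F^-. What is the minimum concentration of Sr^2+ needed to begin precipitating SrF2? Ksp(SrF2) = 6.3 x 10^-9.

[Sr^2+] ≈ 8.9 x 10^-9 M

SrF2(s) <=> Sr^2+(aq) + 2 F^-(aq)
Ksp = [Sr^2+][F^-]^2
Precipitation begins when Q = Ksp. With [F^-] = 0.84 M:
6.3 x 10^-9 = (0.84)^2 × [Sr^2+]
[Sr^2+] = (6.3 x 10^-9 / 7.06 x 10^-1) = 8.9 x 10^-9 M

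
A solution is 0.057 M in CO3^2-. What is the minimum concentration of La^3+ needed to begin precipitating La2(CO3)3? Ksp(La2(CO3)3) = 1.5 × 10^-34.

La2(CO3)3(s) ⇌ 2 La^3+(aq) + 3 CO3^2-(aq)
Ksp = [La^3+]^2[CO3^2-]^3
Precipitation begins when Q = Ksp. With [CO3^2-] = 0.057 M:
1.5 × 10^-34 = (0.057)^3 × [La^3+]^2
[La^3+] = (1.5 × 10^-34 / 1.85 x 10^-4)^(1/2) = 9.0 x 10^-16 M

[La^3+] ≈ 9.0e-16 M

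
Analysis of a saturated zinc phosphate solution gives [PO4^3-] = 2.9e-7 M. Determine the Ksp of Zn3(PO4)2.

6.9e-33

Zn3(PO4)2(s) <=> 3 Zn^2+(aq) + 2 PO4^3-(aq)
Stoichiometry gives [Zn^2+] = (3/2)[PO4^3-] = 4.35 × 10^-7 M.
Ksp = [Zn^2+]^3[PO4^3-]^2
Ksp = (4.35 × 10^-7)^3 × (2.9 × 10^-7)^2 = 6.9 × 10^-33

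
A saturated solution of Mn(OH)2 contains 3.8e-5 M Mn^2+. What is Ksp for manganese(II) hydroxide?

Ksp = 2.2 × 10^-13

Mn(OH)2(s) <=> Mn^2+(aq) + 2 OH^-(aq)
Stoichiometry gives [OH^-] = (2/1)[Mn^2+] = 7.60 x 10^-5 M.
Ksp = [Mn^2+][OH^-]^2
Ksp = 3.8 x 10^-5 × (7.60 × 10^-5)^2 = 2.2 × 10^-13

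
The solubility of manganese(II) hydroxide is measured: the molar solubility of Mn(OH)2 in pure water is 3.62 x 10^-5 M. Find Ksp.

Mn(OH)2(s) ⇌ Mn^2+(aq) + 2 OH^-(aq)
For each mole of Mn(OH)2 that dissolves: [Mn^2+] = s, [OH^-] = 2s.
Ksp = [Mn^2+][OH^-]^2
Ksp = s(2s)^2 = 4s^3
Ksp = 4 × (3.62 × 10^-5)^3 = 1.90 × 10^-13

1.90 × 10^-13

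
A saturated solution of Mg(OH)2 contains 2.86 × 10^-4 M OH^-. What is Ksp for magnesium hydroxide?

Ksp ≈ 1.17e-11

Mg(OH)2(s) ⇌ Mg^2+(aq) + 2 OH^-(aq)
Stoichiometry gives [Mg^2+] = (1/2)[OH^-] = 1.430 × 10^-4 M.
Ksp = [Mg^2+][OH^-]^2
Ksp = 1.430 × 10^-4 × (2.86 × 10^-4)^2 = 1.17 × 10^-11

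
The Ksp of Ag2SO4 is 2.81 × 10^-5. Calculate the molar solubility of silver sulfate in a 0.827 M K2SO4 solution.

s ≈ 2.91 × 10^-3 M

Ag2SO4(s) <=> 2 Ag^+ + SO4^2-
Ksp = [Ag^+]^2[SO4^2-]
Let s = moles of Ag2SO4 that dissolve per litre. [Ag^+] = 2s, [SO4^2-] = 0.827 + s ≈ 0.827 (common-ion effect: SO4^2- is already 0.827 M).
Ksp ≈ (2s)^2 × 0.827
s = 2.91 × 10^-3 M
Check: s = 2.9 x 10^-3 ≪ 0.827, so the approximation is valid.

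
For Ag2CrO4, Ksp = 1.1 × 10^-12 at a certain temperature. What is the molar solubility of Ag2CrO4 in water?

Ag2CrO4(s) ⇌ 2 Ag^+ + CrO4^2-
Ksp = [Ag^+]^2[CrO4^2-]
Let s = molar solubility. Then [Ag^+] = 2s and [CrO4^2-] = s.
Substituting: Ksp = (2s)^2s = 4s^3
s^3 = 1.1 × 10^-12 / 4, so s = 6.5 x 10^-5 M

6.5 × 10^-5 M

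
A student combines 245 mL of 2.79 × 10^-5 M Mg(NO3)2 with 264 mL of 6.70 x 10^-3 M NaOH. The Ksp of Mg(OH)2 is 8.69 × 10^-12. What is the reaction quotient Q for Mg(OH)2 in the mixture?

Total volume = 245 + 264 = 509 mL.
[Mg^2+] = 2.79 × 10^-5 × (245/509) = 1.343 x 10^-5 M
[OH^-] = 6.70 × 10^-3 × (264/509) = 3.475 × 10^-3 M
Mg(OH)2(s) ⇌ Mg^2+(aq) + 2 OH^-(aq), so Q = [Mg^2+][OH^-]^2
Q = (1.343 x 10^-5)(3.475 x 10^-3)^2 = 1.62 × 10^-10
Q > Ksp, so Mg(OH)2 will precipitate.

1.62 × 10^-10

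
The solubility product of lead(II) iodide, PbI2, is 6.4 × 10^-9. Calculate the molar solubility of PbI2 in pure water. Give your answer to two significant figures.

PbI2(s) <=> Pb^2+ + 2 I^-
Ksp = [Pb^2+][I^-]^2
With molar solubility s: [Pb^2+] = s, [I^-] = 2s.
Substituting: Ksp = s(2s)^2 = 4s^3
s = (6.4 × 10^-9 / 4)^(1/3) = 1.2 × 10^-3 M

s ≈ 1.2e-3 M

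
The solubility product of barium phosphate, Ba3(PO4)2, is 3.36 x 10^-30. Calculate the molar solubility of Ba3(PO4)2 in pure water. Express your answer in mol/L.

s = 5.00 × 10^-7 M

Ba3(PO4)2(s) ⇌ 3 Ba^2+(aq) + 2 PO4^3-(aq)
Ksp = [Ba^2+]^3[PO4^3-]^2
If s mol/L of Ba3(PO4)2 dissolves, [Ba^2+] = 3s and [PO4^3-] = 2s.
So Ksp = (3s)^3 × (2s)^2 = 108s^5
Solving, s = (3.36 x 10^-30/108)^(1/5) = 5.00 × 10^-7 M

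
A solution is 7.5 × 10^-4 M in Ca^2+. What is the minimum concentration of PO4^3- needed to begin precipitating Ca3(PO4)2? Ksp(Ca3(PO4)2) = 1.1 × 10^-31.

Ca3(PO4)2(s) ⇌ 3 Ca^2+ + 2 PO4^3-
Ksp = [Ca^2+]^3[PO4^3-]^2
Precipitation begins when Q = Ksp. With [Ca^2+] = 7.5 × 10^-4 M:
1.1 × 10^-31 = (7.5 × 10^-4)^3 × [PO4^3-]^2
[PO4^3-] = (1.1 × 10^-31 / 4.22 × 10^-10)^(1/2) = 1.6 × 10^-11 M

1.6e-11 M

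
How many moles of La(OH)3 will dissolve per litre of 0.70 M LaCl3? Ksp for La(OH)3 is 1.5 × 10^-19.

2.0e-7 M

La(OH)3(s) ⇌ La^3+ + 3 OH^-
Ksp = [La^3+][OH^-]^3
Let s = moles of La(OH)3 that dissolve per litre. [La^3+] = 0.70 + s ≈ 0.70, [OH^-] = 3s (Ksp is small, so little additional dissolves).
Ksp ≈ 0.70 × (3s)^3
s = 2.0 x 10^-7 M
Check: s = 2.0 × 10^-7 ≪ 0.70, so the approximation is valid.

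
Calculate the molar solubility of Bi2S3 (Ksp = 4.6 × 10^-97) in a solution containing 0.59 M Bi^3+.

s ≈ 3.7e-33 M

Bi2S3(s) <=> 2 Bi^3+(aq) + 3 S^2-(aq)
Ksp = [Bi^3+]^2[S^2-]^3
If s mol/L dissolves here, [Bi^3+] = 0.59 + 2s ≈ 0.59, [S^2-] = 3s (since the Bi^3+ already present dominates).
Ksp ≈ (0.59)^2 × (3s)^3
s = 3.7 × 10^-33 M
Check: 2s = 7.3 x 10^-33 ≪ 0.59, so the approximation is valid.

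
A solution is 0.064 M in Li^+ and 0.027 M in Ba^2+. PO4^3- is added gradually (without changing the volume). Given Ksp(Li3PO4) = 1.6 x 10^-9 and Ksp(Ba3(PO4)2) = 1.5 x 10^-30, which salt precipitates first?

Precipitation of each salt starts when its ion product equals its Ksp.
For Li3PO4: 1.6 x 10^-9 = (0.064)^3 × [PO4^3-]  ⇒  [PO4^3-] = 6.1 x 10^-6 M.
For Ba3(PO4)2: 1.5 x 10^-30 = (0.027)^3 × [PO4^3-]^2  ⇒  [PO4^3-] = 2.8 × 10^-13 M.
The salt with the lower threshold [PO4^3-] precipitates first: Ba3(PO4)2.

Ba3(PO4)2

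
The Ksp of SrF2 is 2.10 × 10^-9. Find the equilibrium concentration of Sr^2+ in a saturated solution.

SrF2(s) <=> Sr^2+ + 2 F^-
Ksp = [Sr^2+][F^-]^2
If s mol/L of SrF2 dissolves, [Sr^2+] = s and [F^-] = 2s.
Substituting: Ksp = s(2s)^2 = 4s^3
Solving, s = (2.10 × 10^-9/4)^(1/3) = 8.067 x 10^-4 M
[Sr^2+] = s = 8.07 × 10^-4 M

8.07 x 10^-4 M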